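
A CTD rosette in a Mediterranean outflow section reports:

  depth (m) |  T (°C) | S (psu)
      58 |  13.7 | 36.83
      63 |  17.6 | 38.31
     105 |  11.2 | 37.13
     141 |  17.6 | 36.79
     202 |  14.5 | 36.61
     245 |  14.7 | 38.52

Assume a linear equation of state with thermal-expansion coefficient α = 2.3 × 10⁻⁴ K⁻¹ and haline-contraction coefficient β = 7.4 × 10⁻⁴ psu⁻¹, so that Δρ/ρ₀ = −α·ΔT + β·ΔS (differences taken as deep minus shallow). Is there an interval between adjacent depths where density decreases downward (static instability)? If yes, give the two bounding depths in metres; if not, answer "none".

105–141 m

Evaluate Δρ/ρ₀ = −αΔT + βΔS across each adjacent pair:
  58–63 m: −αΔT+βΔS = −(2.3 × 10⁻⁴)(+3.9)+(7.4 × 10⁻⁴)(+1.48) = 2.0 × 10⁻⁴ → stable
  63–105 m: −αΔT+βΔS = −(2.3 × 10⁻⁴)(-6.4)+(7.4 × 10⁻⁴)(-1.18) = 6.0 × 10⁻⁴ → stable
  105–141 m: −αΔT+βΔS = −(2.3 × 10⁻⁴)(+6.4)+(7.4 × 10⁻⁴)(-0.34) = -1.7 × 10⁻³ → UNSTABLE
  141–202 m: −αΔT+βΔS = −(2.3 × 10⁻⁴)(-3.1)+(7.4 × 10⁻⁴)(-0.18) = 5.8 × 10⁻⁴ → stable
  202–245 m: −αΔT+βΔS = −(2.3 × 10⁻⁴)(+0.2)+(7.4 × 10⁻⁴)(+1.91) = 1.4 × 10⁻³ → stable
The 105–141 m interval has Δρ < 0: lighter water underlies denser water.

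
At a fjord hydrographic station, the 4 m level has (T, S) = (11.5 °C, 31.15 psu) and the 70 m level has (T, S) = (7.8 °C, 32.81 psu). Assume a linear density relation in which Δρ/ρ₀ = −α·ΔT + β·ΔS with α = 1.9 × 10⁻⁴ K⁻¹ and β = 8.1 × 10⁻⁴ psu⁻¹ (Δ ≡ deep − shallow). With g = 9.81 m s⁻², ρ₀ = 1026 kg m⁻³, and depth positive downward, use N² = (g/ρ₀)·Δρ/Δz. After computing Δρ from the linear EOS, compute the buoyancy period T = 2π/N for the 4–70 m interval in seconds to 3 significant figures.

360 s

ΔT = -3.7 K, ΔS = +1.66 psu (deep − shallow).
Δρ/ρ₀ = −αΔT + βΔS = 7.03 × 10⁻⁴ + 1.3446 × 10⁻³ = 2.0476 × 10⁻³, so Δρ ≈ 2.101 kg m⁻³.
N² = (g/ρ₀)·Δρ/Δz = g·(Δρ/ρ₀)/Δz = 9.81 × 2.0476 × 10⁻³ / 66 = 3.0435 × 10⁻⁴ s⁻².
N = √(3.0435 × 10⁻⁴) = 0.017446 rad s⁻¹ → T = 2π/N = 360.15 s ≈ 360 s.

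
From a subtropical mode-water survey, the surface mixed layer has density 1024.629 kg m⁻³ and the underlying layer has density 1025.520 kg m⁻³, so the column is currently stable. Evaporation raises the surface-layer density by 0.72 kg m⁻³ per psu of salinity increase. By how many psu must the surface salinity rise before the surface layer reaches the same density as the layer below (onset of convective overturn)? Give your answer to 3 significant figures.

Density deficit of the surface layer: 1025.520 − 1024.629 = 0.891 kg m⁻³.
Required change = 0.891 / 0.72 = 1.24 psu.

1.24 psu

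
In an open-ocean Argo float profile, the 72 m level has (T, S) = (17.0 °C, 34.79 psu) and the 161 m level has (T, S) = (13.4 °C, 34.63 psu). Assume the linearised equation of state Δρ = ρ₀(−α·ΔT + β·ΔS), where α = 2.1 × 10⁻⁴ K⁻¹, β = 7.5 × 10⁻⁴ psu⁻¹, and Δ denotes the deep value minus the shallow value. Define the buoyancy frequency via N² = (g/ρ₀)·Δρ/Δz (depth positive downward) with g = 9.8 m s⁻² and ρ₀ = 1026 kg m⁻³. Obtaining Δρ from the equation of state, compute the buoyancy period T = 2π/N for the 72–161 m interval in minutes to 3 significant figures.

12.5 min

ΔT = -3.6 K, ΔS = -0.16 psu (deep − shallow).
Δρ/ρ₀ = −αΔT + βΔS = 7.56 × 10⁻⁴ − 1.20 × 10⁻⁴ = 6.36 × 10⁻⁴, so Δρ ≈ 0.6525 kg m⁻³.
N² = (g/ρ₀)·Δρ/Δz = g·(Δρ/ρ₀)/Δz = 9.8 × 6.36 × 10⁻⁴ / 89 = 7.0031 × 10⁻⁵ s⁻².
N = √(7.0031 × 10⁻⁵) = 8.3685 × 10⁻³ rad s⁻¹ → T = 2π/N = 750.81 s = 12.513 min ≈ 12.5 min.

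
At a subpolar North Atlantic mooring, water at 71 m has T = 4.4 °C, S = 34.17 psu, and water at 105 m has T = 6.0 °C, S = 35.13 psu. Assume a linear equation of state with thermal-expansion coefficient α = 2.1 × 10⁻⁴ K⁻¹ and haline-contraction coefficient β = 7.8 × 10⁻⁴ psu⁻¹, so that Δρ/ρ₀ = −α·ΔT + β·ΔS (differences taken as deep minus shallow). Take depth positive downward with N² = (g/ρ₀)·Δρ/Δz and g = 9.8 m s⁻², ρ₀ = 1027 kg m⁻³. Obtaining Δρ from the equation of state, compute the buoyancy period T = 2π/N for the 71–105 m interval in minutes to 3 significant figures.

ΔT = +1.6 K, ΔS = +0.96 psu (deep − shallow).
Δρ/ρ₀ = −αΔT + βΔS = -3.36 × 10⁻⁴ + 7.488 × 10⁻⁴ = 4.128 × 10⁻⁴, so Δρ ≈ 0.4239 kg m⁻³.
N² = (g/ρ₀)·Δρ/Δz = g·(Δρ/ρ₀)/Δz = 9.8 × 4.128 × 10⁻⁴ / 34 = 1.1898 × 10⁻⁴ s⁻².
N = √(1.1898 × 10⁻⁴) = 0.010908 rad s⁻¹ → T = 2π/N = 576.02 s = 9.6003 min ≈ 9.60 min.

9.60 min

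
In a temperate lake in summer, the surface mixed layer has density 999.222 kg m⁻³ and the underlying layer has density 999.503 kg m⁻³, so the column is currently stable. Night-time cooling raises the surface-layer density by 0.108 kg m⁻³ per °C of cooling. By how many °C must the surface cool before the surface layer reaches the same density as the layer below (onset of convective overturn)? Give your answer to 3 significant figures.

Density deficit of the surface layer: 999.503 − 999.222 = 0.281 kg m⁻³.
Required change = 0.281 / 0.108 = 2.60 °C.

2.60 °C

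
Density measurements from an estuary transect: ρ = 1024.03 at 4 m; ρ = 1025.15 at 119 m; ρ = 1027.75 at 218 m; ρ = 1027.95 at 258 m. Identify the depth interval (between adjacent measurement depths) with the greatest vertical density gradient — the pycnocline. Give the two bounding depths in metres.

Compute the density gradient over each adjacent pair:
  4–119 m: Δρ/Δz = 1.12/115 = 9.7 × 10⁻³ kg m⁻⁴
  119–218 m: Δρ/Δz = 2.60/99 = 0.026 kg m⁻⁴
  218–258 m: Δρ/Δz = 0.20/40 = 5.0 × 10⁻³ kg m⁻⁴
The largest gradient is in the 119–218 m interval — the pycnocline.

119–218 m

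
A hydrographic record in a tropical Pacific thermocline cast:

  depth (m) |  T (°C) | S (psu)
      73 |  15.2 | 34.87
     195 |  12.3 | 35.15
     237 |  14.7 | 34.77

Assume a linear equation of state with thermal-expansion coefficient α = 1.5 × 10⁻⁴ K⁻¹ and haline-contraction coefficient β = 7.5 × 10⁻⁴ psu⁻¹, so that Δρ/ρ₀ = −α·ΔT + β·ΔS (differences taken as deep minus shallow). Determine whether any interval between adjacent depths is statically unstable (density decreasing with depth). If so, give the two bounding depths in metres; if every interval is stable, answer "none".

195–237 m

Evaluate Δρ/ρ₀ = −αΔT + βΔS across each adjacent pair:
  73–195 m: −αΔT+βΔS = −(1.5 × 10⁻⁴)(-2.9)+(7.5 × 10⁻⁴)(+0.28) = 6.4 × 10⁻⁴ → stable
  195–237 m: −αΔT+βΔS = −(1.5 × 10⁻⁴)(+2.4)+(7.5 × 10⁻⁴)(-0.38) = -6.4 × 10⁻⁴ → UNSTABLE
The 195–237 m interval has Δρ < 0: lighter water underlies denser water.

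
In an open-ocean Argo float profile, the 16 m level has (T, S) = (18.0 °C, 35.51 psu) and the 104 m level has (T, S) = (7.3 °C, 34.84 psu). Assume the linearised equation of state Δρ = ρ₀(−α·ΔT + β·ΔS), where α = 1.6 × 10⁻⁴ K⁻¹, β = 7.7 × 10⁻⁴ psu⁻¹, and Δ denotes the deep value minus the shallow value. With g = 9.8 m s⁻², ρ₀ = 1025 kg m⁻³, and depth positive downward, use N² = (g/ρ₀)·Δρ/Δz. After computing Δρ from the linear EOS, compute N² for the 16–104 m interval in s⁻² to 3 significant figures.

1.33 × 10⁻⁴ s⁻²

ΔT = -10.7 K, ΔS = -0.67 psu (deep − shallow).
Δρ/ρ₀ = −αΔT + βΔS = 1.712 × 10⁻³ − 5.159 × 10⁻⁴ = 1.1961 × 10⁻³, so Δρ ≈ 1.226 kg m⁻³.
N² = (g/ρ₀)·Δρ/Δz = g·(Δρ/ρ₀)/Δz = 9.8 × 1.1961 × 10⁻³ / 88 = 1.3320 × 10⁻⁴ s⁻² ≈ 1.33 × 10⁻⁴ s⁻².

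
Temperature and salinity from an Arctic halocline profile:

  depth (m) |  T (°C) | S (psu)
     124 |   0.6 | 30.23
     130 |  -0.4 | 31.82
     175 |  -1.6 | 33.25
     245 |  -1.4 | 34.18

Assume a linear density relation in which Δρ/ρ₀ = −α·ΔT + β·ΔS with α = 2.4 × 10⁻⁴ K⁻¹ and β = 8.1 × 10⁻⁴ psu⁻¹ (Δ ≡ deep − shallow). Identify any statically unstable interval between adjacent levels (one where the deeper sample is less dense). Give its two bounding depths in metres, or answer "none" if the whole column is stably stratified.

none

Evaluate Δρ/ρ₀ = −αΔT + βΔS across each adjacent pair:
  124–130 m: −αΔT+βΔS = −(2.4 × 10⁻⁴)(-1.0)+(8.1 × 10⁻⁴)(+1.59) = 1.5 × 10⁻³ → stable
  130–175 m: −αΔT+βΔS = −(2.4 × 10⁻⁴)(-1.2)+(8.1 × 10⁻⁴)(+1.43) = 1.4 × 10⁻³ → stable
  175–245 m: −αΔT+βΔS = −(2.4 × 10⁻⁴)(+0.2)+(8.1 × 10⁻⁴)(+0.93) = 7.1 × 10⁻⁴ → stable
Every interval has Δρ > 0: the column is stably stratified throughout.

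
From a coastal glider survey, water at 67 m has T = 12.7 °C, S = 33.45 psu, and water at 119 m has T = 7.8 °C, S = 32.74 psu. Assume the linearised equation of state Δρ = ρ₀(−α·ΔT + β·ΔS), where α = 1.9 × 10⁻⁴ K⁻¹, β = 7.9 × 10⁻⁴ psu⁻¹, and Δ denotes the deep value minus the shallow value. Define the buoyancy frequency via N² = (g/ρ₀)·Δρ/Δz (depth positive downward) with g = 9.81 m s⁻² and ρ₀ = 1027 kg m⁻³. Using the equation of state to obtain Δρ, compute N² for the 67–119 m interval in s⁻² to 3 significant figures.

ΔT = -4.9 K, ΔS = -0.71 psu (deep − shallow).
Δρ/ρ₀ = −αΔT + βΔS = 9.31 × 10⁻⁴ − 5.609 × 10⁻⁴ = 3.701 × 10⁻⁴, so Δρ ≈ 0.3801 kg m⁻³.
N² = (g/ρ₀)·Δρ/Δz = g·(Δρ/ρ₀)/Δz = 9.81 × 3.701 × 10⁻⁴ / 52 = 6.9821 × 10⁻⁵ s⁻² ≈ 6.98 × 10⁻⁵ s⁻².

6.98 × 10⁻⁵ s⁻²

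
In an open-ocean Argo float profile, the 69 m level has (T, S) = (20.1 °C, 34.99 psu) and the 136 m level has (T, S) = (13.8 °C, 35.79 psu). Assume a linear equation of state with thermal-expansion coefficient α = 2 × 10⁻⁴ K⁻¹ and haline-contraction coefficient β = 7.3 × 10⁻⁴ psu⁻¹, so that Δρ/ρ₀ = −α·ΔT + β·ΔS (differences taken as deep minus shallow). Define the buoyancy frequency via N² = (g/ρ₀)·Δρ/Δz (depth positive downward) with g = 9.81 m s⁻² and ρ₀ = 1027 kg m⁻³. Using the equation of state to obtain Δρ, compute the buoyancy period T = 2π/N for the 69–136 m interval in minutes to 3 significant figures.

6.37 min

ΔT = -6.3 K, ΔS = +0.80 psu (deep − shallow).
Δρ/ρ₀ = −αΔT + βΔS = 1.26 × 10⁻³ + 5.84 × 10⁻⁴ = 1.844 × 10⁻³, so Δρ ≈ 1.894 kg m⁻³.
N² = (g/ρ₀)·Δρ/Δz = g·(Δρ/ρ₀)/Δz = 9.81 × 1.844 × 10⁻³ / 67 = 2.6999 × 10⁻⁴ s⁻².
N = √(2.6999 × 10⁻⁴) = 0.016431 rad s⁻¹ → T = 2π/N = 382.40 s = 6.3733 min ≈ 6.37 min.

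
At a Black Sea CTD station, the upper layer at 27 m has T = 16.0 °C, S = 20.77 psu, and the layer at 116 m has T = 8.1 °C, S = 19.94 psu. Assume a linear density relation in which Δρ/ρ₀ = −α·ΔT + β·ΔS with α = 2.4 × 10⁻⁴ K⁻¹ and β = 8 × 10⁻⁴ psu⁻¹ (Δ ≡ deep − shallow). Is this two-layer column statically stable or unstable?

stable

ΔT = 8.1 − 16.0 = -7.9 K and ΔS = 19.94 − 20.77 = -0.83 psu (deep − shallow).
−αΔT = 1.896 × 10⁻³; βΔS = -6.64 × 10⁻⁴; sum Δρ/ρ₀ = 1.232 × 10⁻³.
Δρ/ρ₀ > 0, so Δρ > 0: deeper water is denser → statically stable.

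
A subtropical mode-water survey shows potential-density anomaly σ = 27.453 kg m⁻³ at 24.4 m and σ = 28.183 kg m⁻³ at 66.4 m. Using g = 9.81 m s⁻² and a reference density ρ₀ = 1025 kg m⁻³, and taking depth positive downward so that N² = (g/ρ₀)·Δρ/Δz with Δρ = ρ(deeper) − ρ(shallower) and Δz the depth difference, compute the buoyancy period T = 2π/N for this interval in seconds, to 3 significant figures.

Δρ = 1028.183 − 1027.453 = 0.730 kg m⁻³ over Δz = 66.4 − 24.4 = 42 m.
N² = (9.81/1025) × (0.730/42) = 1.6635 × 10⁻⁴ s⁻².
N = √(1.6635 × 10⁻⁴) = 0.012898 rad s⁻¹, so T = 2π/N = 487.14 s ≈ 487 s.

487 s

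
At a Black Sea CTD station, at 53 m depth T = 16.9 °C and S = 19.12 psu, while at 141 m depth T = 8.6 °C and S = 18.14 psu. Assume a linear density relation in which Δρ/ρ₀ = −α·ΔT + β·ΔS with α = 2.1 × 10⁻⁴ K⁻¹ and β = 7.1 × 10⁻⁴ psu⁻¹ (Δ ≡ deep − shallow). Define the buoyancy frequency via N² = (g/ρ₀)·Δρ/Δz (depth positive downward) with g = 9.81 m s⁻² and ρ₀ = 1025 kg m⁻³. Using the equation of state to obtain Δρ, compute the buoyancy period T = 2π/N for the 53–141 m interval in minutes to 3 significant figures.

9.69 min

ΔT = -8.3 K, ΔS = -0.98 psu (deep − shallow).
Δρ/ρ₀ = −αΔT + βΔS = 1.743 × 10⁻³ − 6.958 × 10⁻⁴ = 1.0472 × 10⁻³, so Δρ ≈ 1.073 kg m⁻³.
N² = (g/ρ₀)·Δρ/Δz = g·(Δρ/ρ₀)/Δz = 9.81 × 1.0472 × 10⁻³ / 88 = 1.1674 × 10⁻⁴ s⁻².
N = √(1.1674 × 10⁻⁴) = 0.010805 rad s⁻¹ → T = 2π/N = 581.51 s = 9.6918 min ≈ 9.69 min.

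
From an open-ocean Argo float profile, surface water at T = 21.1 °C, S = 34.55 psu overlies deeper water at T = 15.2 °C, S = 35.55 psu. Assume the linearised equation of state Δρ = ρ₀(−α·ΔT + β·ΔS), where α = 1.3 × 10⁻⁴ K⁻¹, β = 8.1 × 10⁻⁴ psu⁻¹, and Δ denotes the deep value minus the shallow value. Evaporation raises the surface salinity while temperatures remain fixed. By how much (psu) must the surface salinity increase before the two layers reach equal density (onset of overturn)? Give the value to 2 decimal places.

Neutral buoyancy requires −α(T_deep − T_surf) + β(S_deep − S_surf′) = 0.
S_surf′ = S_deep − (α/β)·ΔT = 35.55 − (1.3 × 10⁻⁴/8.1 × 10⁻⁴)·(-5.9) = 36.4969 psu.
Increase required: 36.4969 − 34.55 = 1.9469 psu.

1.95 psu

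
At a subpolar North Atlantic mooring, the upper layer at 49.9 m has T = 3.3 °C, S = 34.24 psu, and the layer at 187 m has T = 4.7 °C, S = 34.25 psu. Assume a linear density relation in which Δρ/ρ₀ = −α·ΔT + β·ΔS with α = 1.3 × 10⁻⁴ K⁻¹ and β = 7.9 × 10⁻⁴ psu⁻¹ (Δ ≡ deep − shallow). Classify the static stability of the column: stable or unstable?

unstable

ΔT = 4.7 − 3.3 = +1.4 K and ΔS = 34.25 − 34.24 = +0.01 psu (deep − shallow).
−αΔT = -1.82 × 10⁻⁴; βΔS = 7.90 × 10⁻⁶; sum Δρ/ρ₀ = -1.741 × 10⁻⁴.
Δρ/ρ₀ < 0, so Δρ < 0: deeper water is lighter → statically unstable; the column would overturn.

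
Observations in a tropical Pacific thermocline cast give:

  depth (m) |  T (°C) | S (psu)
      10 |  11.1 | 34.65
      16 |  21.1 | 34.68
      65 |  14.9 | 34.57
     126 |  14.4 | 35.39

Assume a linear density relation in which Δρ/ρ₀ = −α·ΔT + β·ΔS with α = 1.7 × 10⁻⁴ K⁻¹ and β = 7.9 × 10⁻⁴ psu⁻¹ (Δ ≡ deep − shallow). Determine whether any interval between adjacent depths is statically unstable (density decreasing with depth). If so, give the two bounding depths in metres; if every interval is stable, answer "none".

Evaluate Δρ/ρ₀ = −αΔT + βΔS across each adjacent pair:
  10–16 m: −αΔT+βΔS = −(1.7 × 10⁻⁴)(+10.0)+(7.9 × 10⁻⁴)(+0.03) = -1.7 × 10⁻³ → UNSTABLE
  16–65 m: −αΔT+βΔS = −(1.7 × 10⁻⁴)(-6.2)+(7.9 × 10⁻⁴)(-0.11) = 9.7 × 10⁻⁴ → stable
  65–126 m: −αΔT+βΔS = −(1.7 × 10⁻⁴)(-0.5)+(7.9 × 10⁻⁴)(+0.82) = 7.3 × 10⁻⁴ → stable
The 10–16 m interval has Δρ < 0: lighter water underlies denser water.

10–16 m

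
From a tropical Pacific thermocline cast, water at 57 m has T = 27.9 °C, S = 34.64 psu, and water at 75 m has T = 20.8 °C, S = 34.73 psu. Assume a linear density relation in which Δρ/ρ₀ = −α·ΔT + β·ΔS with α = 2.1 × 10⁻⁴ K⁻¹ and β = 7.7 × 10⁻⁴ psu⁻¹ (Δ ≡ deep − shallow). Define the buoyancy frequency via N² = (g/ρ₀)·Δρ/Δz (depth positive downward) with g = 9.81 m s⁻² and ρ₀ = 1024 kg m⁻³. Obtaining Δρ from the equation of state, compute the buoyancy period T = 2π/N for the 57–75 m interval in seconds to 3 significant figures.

215 s

ΔT = -7.1 K, ΔS = +0.09 psu (deep − shallow).
Δρ/ρ₀ = −αΔT + βΔS = 1.491 × 10⁻³ + 6.93 × 10⁻⁵ = 1.5603 × 10⁻³, so Δρ ≈ 1.598 kg m⁻³.
N² = (g/ρ₀)·Δρ/Δz = g·(Δρ/ρ₀)/Δz = 9.81 × 1.5603 × 10⁻³ / 18 = 8.5036 × 10⁻⁴ s⁻².
N = √(8.5036 × 10⁻⁴) = 0.029161 rad s⁻¹ → T = 2π/N = 215.47 s ≈ 215 s.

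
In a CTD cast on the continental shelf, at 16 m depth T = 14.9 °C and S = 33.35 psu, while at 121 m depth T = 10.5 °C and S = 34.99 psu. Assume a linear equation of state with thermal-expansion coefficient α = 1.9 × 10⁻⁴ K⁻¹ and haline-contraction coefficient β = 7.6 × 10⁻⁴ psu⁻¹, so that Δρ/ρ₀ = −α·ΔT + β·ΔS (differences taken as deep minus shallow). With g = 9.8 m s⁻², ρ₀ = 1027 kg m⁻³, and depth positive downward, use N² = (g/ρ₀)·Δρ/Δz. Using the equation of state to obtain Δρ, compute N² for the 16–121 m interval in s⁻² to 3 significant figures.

ΔT = -4.4 K, ΔS = +1.64 psu (deep − shallow).
Δρ/ρ₀ = −αΔT + βΔS = 8.36 × 10⁻⁴ + 1.2464 × 10⁻³ = 2.0824 × 10⁻³, so Δρ ≈ 2.139 kg m⁻³.
N² = (g/ρ₀)·Δρ/Δz = g·(Δρ/ρ₀)/Δz = 9.8 × 2.0824 × 10⁻³ / 105 = 1.9436 × 10⁻⁴ s⁻² ≈ 1.94 × 10⁻⁴ s⁻².

1.94 × 10⁻⁴ s⁻²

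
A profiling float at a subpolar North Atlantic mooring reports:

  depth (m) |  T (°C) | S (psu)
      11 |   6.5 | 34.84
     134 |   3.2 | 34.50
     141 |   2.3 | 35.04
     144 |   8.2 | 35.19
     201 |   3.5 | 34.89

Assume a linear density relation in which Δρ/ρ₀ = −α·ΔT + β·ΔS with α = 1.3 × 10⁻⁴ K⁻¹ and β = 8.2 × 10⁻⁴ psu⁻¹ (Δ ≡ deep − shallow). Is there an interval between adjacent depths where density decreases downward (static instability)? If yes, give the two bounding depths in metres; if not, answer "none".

141–144 m

Evaluate Δρ/ρ₀ = −αΔT + βΔS across each adjacent pair:
  11–134 m: −αΔT+βΔS = −(1.3 × 10⁻⁴)(-3.3)+(8.2 × 10⁻⁴)(-0.34) = 1.5 × 10⁻⁴ → stable
  134–141 m: −αΔT+βΔS = −(1.3 × 10⁻⁴)(-0.9)+(8.2 × 10⁻⁴)(+0.54) = 5.6 × 10⁻⁴ → stable
  141–144 m: −αΔT+βΔS = −(1.3 × 10⁻⁴)(+5.9)+(8.2 × 10⁻⁴)(+0.15) = -6.4 × 10⁻⁴ → UNSTABLE
  144–201 m: −αΔT+βΔS = −(1.3 × 10⁻⁴)(-4.7)+(8.2 × 10⁻⁴)(-0.30) = 3.7 × 10⁻⁴ → stable
The 141–144 m interval has Δρ < 0: lighter water underlies denser water.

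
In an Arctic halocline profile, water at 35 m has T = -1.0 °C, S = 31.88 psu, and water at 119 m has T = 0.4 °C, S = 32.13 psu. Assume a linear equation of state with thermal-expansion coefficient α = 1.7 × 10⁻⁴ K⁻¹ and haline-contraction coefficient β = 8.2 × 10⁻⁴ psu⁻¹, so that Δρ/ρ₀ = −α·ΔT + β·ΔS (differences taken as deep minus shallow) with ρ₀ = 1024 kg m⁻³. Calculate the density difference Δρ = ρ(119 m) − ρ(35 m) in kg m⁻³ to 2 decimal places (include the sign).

ΔT = +1.4 K, ΔS = +0.25 psu (deep − shallow).
Δρ/ρ₀ = −(1.7 × 10⁻⁴)(+1.4) + (8.2 × 10⁻⁴)(+0.25) = -3.30 × 10⁻⁵.
Δρ = 1024 × (-3.30 × 10⁻⁵) = -0.03 kg m⁻³.
Negative Δρ: lighter below, statically unstable.

-0.03 kg m⁻³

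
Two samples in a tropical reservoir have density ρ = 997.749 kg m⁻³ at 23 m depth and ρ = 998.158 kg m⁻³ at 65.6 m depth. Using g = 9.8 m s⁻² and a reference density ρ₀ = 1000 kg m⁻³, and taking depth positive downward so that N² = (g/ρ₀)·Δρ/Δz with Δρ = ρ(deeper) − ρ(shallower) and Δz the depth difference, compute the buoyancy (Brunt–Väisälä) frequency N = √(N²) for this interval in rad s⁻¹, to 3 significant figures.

9.70 × 10⁻³ rad s⁻¹

Δρ = 998.158 − 997.749 = 0.409 kg m⁻³ over Δz = 65.6 − 23 = 42.6 m.
N² = (9.8/1000) × (0.409/42.6) = 9.4089 × 10⁻⁵ s⁻².
N = √(9.4089 × 10⁻⁵) = 9.6999 × 10⁻³ rad s⁻¹ ≈ 9.70 × 10⁻³ rad s⁻¹.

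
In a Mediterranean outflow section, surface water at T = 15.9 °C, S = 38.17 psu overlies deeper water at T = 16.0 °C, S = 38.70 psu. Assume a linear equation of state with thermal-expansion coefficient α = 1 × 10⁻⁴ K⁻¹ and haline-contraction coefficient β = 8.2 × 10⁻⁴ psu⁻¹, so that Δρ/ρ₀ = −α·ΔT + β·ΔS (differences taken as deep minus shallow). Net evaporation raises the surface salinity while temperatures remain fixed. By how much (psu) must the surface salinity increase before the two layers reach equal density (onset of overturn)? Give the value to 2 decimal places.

Neutral buoyancy requires −α(T_deep − T_surf) + β(S_deep − S_surf′) = 0.
S_surf′ = S_deep − (α/β)·ΔT = 38.70 − (1 × 10⁻⁴/8.2 × 10⁻⁴)·(+0.1) = 38.6878 psu.
Increase required: 38.6878 − 38.17 = 0.5178 psu.

0.52 psu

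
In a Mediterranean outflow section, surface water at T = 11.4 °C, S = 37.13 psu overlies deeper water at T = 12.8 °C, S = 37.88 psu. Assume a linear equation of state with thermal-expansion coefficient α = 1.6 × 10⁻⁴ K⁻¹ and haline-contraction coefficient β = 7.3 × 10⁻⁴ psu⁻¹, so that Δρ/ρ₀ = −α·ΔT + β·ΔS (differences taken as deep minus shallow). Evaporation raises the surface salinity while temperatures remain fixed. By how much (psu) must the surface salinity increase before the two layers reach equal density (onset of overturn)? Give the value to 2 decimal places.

0.44 psu

Neutral buoyancy requires −α(T_deep − T_surf) + β(S_deep − S_surf′) = 0.
S_surf′ = S_deep − (α/β)·ΔT = 37.88 − (1.6 × 10⁻⁴/7.3 × 10⁻⁴)·(+1.4) = 37.5732 psu.
Increase required: 37.5732 − 37.13 = 0.4432 psu.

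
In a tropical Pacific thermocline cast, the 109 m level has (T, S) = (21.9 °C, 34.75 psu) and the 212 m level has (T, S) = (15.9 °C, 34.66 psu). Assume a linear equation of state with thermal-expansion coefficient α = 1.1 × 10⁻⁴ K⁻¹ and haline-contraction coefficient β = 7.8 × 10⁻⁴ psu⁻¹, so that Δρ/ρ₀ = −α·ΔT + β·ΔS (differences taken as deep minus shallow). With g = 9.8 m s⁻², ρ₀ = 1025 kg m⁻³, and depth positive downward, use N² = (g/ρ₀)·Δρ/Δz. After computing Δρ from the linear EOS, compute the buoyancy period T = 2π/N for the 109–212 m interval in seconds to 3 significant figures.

ΔT = -6.0 K, ΔS = -0.09 psu (deep − shallow).
Δρ/ρ₀ = −αΔT + βΔS = 6.60 × 10⁻⁴ − 7.02 × 10⁻⁵ = 5.898 × 10⁻⁴, so Δρ ≈ 0.6045 kg m⁻³.
N² = (g/ρ₀)·Δρ/Δz = g·(Δρ/ρ₀)/Δz = 9.8 × 5.898 × 10⁻⁴ / 103 = 5.6117 × 10⁻⁵ s⁻².
N = √(5.6117 × 10⁻⁵) = 7.4911 × 10⁻³ rad s⁻¹ → T = 2π/N = 838.75 s ≈ 839 s.

839 s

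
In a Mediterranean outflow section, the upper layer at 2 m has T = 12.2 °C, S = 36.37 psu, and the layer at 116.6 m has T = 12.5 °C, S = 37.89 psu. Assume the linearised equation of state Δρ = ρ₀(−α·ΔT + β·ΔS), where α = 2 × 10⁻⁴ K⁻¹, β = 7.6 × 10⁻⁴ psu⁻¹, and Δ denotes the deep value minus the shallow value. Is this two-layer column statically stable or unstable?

stable

ΔT = 12.5 − 12.2 = +0.3 K and ΔS = 37.89 − 36.37 = +1.52 psu (deep − shallow).
−αΔT = -6.00 × 10⁻⁵; βΔS = 1.1552 × 10⁻³; sum Δρ/ρ₀ = 1.0952 × 10⁻³.
Δρ/ρ₀ > 0, so Δρ > 0: deeper water is denser → statically stable.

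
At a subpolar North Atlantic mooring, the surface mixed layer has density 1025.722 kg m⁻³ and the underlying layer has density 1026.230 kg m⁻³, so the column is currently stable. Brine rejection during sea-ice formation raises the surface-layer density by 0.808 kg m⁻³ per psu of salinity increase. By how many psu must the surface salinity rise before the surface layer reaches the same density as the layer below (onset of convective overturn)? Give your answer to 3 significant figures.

Density deficit of the surface layer: 1026.230 − 1025.722 = 0.508 kg m⁻³.
Required change = 0.508 / 0.808 = 0.629 psu.

0.629 psu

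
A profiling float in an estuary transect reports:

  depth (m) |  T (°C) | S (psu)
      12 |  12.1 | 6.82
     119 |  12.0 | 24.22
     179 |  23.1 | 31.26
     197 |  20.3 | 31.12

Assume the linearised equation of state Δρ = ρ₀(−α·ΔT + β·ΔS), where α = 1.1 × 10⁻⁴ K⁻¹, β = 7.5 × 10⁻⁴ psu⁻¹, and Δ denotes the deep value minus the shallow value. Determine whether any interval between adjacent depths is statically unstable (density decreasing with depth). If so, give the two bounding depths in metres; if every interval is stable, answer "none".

Evaluate Δρ/ρ₀ = −αΔT + βΔS across each adjacent pair:
  12–119 m: −αΔT+βΔS = −(1.1 × 10⁻⁴)(-0.1)+(7.5 × 10⁻⁴)(+17.40) = 0.013 → stable
  119–179 m: −αΔT+βΔS = −(1.1 × 10⁻⁴)(+11.1)+(7.5 × 10⁻⁴)(+7.04) = 4.1 × 10⁻³ → stable
  179–197 m: −αΔT+βΔS = −(1.1 × 10⁻⁴)(-2.8)+(7.5 × 10⁻⁴)(-0.14) = 2.0 × 10⁻⁴ → stable
Every interval has Δρ > 0: the column is stably stratified throughout.

none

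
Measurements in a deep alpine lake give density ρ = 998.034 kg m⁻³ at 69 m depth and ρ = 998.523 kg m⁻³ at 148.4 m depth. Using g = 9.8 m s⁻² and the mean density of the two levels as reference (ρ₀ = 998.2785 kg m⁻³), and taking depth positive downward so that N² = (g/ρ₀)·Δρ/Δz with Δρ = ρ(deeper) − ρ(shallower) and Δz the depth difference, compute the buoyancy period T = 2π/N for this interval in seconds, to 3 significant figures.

808 s

Δρ = 998.523 − 998.034 = 0.489 kg m⁻³ over Δz = 148.4 − 69 = 79.4 m.
N² = (9.8/998.2785) × (0.489/79.4) = 6.0459 × 10⁻⁵ s⁻².
N = √(6.0459 × 10⁻⁵) = 7.7755 × 10⁻³ rad s⁻¹, so T = 2π/N = 808.07 s ≈ 808 s.
Since Δρ > 0 the layer is stably stratified.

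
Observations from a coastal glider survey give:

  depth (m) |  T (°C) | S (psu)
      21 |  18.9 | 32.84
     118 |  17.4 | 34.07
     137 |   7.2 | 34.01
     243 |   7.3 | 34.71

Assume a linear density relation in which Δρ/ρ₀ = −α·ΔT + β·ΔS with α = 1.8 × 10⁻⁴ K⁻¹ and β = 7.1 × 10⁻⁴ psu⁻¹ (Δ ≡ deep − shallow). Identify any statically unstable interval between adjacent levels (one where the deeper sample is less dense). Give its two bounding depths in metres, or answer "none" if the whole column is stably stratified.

none

Evaluate Δρ/ρ₀ = −αΔT + βΔS across each adjacent pair:
  21–118 m: −αΔT+βΔS = −(1.8 × 10⁻⁴)(-1.5)+(7.1 × 10⁻⁴)(+1.23) = 1.1 × 10⁻³ → stable
  118–137 m: −αΔT+βΔS = −(1.8 × 10⁻⁴)(-10.2)+(7.1 × 10⁻⁴)(-0.06) = 1.8 × 10⁻³ → stable
  137–243 m: −αΔT+βΔS = −(1.8 × 10⁻⁴)(+0.1)+(7.1 × 10⁻⁴)(+0.70) = 4.8 × 10⁻⁴ → stable
Every interval has Δρ > 0: the column is stably stratified throughout.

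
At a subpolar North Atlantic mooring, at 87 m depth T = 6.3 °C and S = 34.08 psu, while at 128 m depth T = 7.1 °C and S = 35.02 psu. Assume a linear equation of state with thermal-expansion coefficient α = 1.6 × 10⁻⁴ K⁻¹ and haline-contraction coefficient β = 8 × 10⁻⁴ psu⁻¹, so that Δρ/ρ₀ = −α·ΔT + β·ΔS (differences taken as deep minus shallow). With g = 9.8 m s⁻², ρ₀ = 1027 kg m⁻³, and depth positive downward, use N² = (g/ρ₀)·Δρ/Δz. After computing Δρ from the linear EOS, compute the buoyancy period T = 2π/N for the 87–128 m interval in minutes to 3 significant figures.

ΔT = +0.8 K, ΔS = +0.94 psu (deep − shallow).
Δρ/ρ₀ = −αΔT + βΔS = -1.28 × 10⁻⁴ + 7.52 × 10⁻⁴ = 6.24 × 10⁻⁴, so Δρ ≈ 0.6408 kg m⁻³.
N² = (g/ρ₀)·Δρ/Δz = g·(Δρ/ρ₀)/Δz = 9.8 × 6.24 × 10⁻⁴ / 41 = 1.4915 × 10⁻⁴ s⁻².
N = √(1.4915 × 10⁻⁴) = 0.012213 rad s⁻¹ → T = 2π/N = 514.47 s = 8.5745 min ≈ 8.57 min.

8.57 min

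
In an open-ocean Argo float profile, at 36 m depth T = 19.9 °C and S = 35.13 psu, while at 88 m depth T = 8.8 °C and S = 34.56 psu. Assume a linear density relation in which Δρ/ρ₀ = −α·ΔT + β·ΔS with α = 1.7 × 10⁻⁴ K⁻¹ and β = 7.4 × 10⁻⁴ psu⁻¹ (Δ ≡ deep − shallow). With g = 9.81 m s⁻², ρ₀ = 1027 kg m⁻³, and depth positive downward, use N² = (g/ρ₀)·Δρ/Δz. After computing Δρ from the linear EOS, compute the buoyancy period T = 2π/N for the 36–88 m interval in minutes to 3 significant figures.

ΔT = -11.1 K, ΔS = -0.57 psu (deep − shallow).
Δρ/ρ₀ = −αΔT + βΔS = 1.887 × 10⁻³ − 4.218 × 10⁻⁴ = 1.4652 × 10⁻³, so Δρ ≈ 1.505 kg m⁻³.
N² = (g/ρ₀)·Δρ/Δz = g·(Δρ/ρ₀)/Δz = 9.81 × 1.4652 × 10⁻³ / 52 = 2.7642 × 10⁻⁴ s⁻².
N = √(2.7642 × 10⁻⁴) = 0.016626 rad s⁻¹ → T = 2π/N = 377.91 s = 6.2985 min ≈ 6.30 min.

6.30 min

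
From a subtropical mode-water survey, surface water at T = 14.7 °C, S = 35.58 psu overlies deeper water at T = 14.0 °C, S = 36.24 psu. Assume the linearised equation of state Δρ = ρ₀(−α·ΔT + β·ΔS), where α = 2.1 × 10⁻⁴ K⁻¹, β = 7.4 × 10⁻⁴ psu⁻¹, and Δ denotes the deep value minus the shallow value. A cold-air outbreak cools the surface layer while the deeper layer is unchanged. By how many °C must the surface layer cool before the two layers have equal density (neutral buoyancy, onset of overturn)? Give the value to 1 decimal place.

3.0 °C

Neutral buoyancy requires Δρ = 0, i.e. −α(T_deep − T_surf′) + β(S_deep − S_surf) = 0.
T_surf′ = T_deep − (β/α)·ΔS = 14.0 − (7.4 × 10⁻⁴/2.1 × 10⁻⁴)·(+0.66) = 11.674 °C.
Cooling required: 14.7 − (11.674) = 3.026 °C.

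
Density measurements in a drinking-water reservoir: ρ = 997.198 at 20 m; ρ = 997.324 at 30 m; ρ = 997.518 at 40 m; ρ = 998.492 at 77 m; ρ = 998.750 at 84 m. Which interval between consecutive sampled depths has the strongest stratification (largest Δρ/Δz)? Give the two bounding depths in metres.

Compute the density gradient over each adjacent pair:
  20–30 m: Δρ/Δz = 0.126/10 = 0.013 kg m⁻⁴
  30–40 m: Δρ/Δz = 0.194/10 = 0.019 kg m⁻⁴
  40–77 m: Δρ/Δz = 0.974/37 = 0.026 kg m⁻⁴
  77–84 m: Δρ/Δz = 0.258/7 = 0.037 kg m⁻⁴
The largest gradient is in the 77–84 m interval — the pycnocline.

77–84 m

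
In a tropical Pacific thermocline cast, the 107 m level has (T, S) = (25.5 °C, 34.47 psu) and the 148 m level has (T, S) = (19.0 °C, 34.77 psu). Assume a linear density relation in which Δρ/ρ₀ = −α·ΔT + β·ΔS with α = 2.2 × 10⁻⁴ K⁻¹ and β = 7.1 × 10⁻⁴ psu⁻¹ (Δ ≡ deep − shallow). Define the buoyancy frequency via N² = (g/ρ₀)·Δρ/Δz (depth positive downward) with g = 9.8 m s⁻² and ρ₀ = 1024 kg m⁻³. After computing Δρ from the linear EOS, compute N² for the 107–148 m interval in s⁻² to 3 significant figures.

ΔT = -6.5 K, ΔS = +0.30 psu (deep − shallow).
Δρ/ρ₀ = −αΔT + βΔS = 1.43 × 10⁻³ + 2.13 × 10⁻⁴ = 1.643 × 10⁻³, so Δρ ≈ 1.682 kg m⁻³.
N² = (g/ρ₀)·Δρ/Δz = g·(Δρ/ρ₀)/Δz = 9.8 × 1.643 × 10⁻³ / 41 = 3.9272 × 10⁻⁴ s⁻² ≈ 3.93 × 10⁻⁴ s⁻².

3.93 × 10⁻⁴ s⁻²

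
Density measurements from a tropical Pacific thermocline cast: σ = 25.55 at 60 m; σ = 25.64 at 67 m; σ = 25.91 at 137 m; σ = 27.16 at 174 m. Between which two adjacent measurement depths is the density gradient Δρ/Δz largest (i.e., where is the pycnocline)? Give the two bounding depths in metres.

137–174 m

Compute the density gradient over each adjacent pair:
  60–67 m: Δρ/Δz = 0.09/7 = 0.013 kg m⁻⁴
  67–137 m: Δρ/Δz = 0.27/70 = 3.9 × 10⁻³ kg m⁻⁴
  137–174 m: Δρ/Δz = 1.25/37 = 0.034 kg m⁻⁴
The largest gradient is in the 137–174 m interval — the pycnocline.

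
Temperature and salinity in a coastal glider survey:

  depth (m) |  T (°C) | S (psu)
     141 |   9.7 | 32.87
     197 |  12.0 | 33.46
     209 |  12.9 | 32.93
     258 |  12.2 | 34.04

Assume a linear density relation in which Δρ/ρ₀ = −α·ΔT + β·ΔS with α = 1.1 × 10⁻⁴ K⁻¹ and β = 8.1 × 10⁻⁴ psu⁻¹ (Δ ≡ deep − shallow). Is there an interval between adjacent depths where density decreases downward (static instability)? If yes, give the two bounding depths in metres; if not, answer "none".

Evaluate Δρ/ρ₀ = −αΔT + βΔS across each adjacent pair:
  141–197 m: −αΔT+βΔS = −(1.1 × 10⁻⁴)(+2.3)+(8.1 × 10⁻⁴)(+0.59) = 2.2 × 10⁻⁴ → stable
  197–209 m: −αΔT+βΔS = −(1.1 × 10⁻⁴)(+0.9)+(8.1 × 10⁻⁴)(-0.53) = -5.3 × 10⁻⁴ → UNSTABLE
  209–258 m: −αΔT+βΔS = −(1.1 × 10⁻⁴)(-0.7)+(8.1 × 10⁻⁴)(+1.11) = 9.8 × 10⁻⁴ → stable
The 197–209 m interval has Δρ < 0: lighter water underlies denser water.

197–209 m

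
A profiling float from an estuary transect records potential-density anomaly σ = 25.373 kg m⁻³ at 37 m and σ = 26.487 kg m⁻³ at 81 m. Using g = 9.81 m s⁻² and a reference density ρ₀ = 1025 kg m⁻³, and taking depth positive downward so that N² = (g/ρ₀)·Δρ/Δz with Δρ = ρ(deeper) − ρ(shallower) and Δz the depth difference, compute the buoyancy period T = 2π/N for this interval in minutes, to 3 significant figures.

6.73 min

Δρ = 1026.487 − 1025.373 = 1.114 kg m⁻³ over Δz = 81 − 37 = 44 m.
N² = (9.81/1025) × (1.114/44) = 2.4231 × 10⁻⁴ s⁻².
N = √(2.4231 × 10⁻⁴) = 0.015566 rad s⁻¹, so T = 2π/N = 403.65 s = 6.7275 min ≈ 6.73 min.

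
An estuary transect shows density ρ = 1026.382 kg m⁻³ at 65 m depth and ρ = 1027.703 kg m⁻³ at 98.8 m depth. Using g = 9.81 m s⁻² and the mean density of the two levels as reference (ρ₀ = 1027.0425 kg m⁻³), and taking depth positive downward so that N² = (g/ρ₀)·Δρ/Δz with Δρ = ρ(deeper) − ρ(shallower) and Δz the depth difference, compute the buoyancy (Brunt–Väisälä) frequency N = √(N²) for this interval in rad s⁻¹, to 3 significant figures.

Δρ = 1027.703 − 1026.382 = 1.321 kg m⁻³ over Δz = 98.8 − 65 = 33.8 m.
N² = (9.81/1027.0425) × (1.321/33.8) = 3.7331 × 10⁻⁴ s⁻².
N = √(3.7331 × 10⁻⁴) = 0.019321 rad s⁻¹ ≈ 0.0193 rad s⁻¹.

0.0193 rad s⁻¹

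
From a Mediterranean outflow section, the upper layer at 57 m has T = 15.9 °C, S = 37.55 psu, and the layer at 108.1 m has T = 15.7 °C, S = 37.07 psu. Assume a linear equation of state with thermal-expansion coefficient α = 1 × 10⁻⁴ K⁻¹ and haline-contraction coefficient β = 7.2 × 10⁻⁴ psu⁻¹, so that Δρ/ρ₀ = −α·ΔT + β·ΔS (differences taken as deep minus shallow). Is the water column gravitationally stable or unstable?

ΔT = 15.7 − 15.9 = -0.2 K and ΔS = 37.07 − 37.55 = -0.48 psu (deep − shallow).
−αΔT = 2.00 × 10⁻⁵; βΔS = -3.456 × 10⁻⁴; sum Δρ/ρ₀ = -3.256 × 10⁻⁴.
Δρ/ρ₀ < 0, so Δρ < 0: deeper water is lighter → statically unstable; the column would overturn.

unstable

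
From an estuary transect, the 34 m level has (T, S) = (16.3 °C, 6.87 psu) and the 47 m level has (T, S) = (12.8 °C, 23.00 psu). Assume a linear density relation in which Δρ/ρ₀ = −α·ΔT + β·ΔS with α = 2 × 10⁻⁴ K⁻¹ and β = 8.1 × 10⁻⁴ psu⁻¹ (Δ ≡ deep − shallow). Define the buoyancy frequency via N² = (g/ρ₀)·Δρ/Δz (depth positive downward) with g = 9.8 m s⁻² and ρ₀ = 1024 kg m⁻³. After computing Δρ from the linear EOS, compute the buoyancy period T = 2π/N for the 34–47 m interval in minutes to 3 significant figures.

1.03 min

ΔT = -3.5 K, ΔS = +16.13 psu (deep − shallow).
Δρ/ρ₀ = −αΔT + βΔS = 7.00 × 10⁻⁴ + 0.0130653 = 0.0137653, so Δρ ≈ 14.10 kg m⁻³.
N² = (g/ρ₀)·Δρ/Δz = g·(Δρ/ρ₀)/Δz = 9.8 × 0.0137653 / 13 = 0.010377 s⁻².
N = √(0.010377) = 0.10187 rad s⁻¹ → T = 2π/N = 61.678 s = 1.0280 min ≈ 1.03 min.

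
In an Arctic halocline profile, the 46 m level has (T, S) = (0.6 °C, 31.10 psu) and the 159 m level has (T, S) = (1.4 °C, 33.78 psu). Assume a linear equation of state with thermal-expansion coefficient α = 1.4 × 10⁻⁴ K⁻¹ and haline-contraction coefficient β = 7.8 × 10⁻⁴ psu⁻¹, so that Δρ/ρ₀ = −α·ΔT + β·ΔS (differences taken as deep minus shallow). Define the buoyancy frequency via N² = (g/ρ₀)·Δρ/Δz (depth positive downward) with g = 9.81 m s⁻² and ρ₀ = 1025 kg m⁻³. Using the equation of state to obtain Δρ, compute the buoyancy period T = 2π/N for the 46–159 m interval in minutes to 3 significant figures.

ΔT = +0.8 K, ΔS = +2.68 psu (deep − shallow).
Δρ/ρ₀ = −αΔT + βΔS = -1.12 × 10⁻⁴ + 2.0904 × 10⁻³ = 1.9784 × 10⁻³, so Δρ ≈ 2.028 kg m⁻³.
N² = (g/ρ₀)·Δρ/Δz = g·(Δρ/ρ₀)/Δz = 9.81 × 1.9784 × 10⁻³ / 113 = 1.7175 × 10⁻⁴ s⁻².
N = √(1.7175 × 10⁻⁴) = 0.013105 rad s⁻¹ → T = 2π/N = 479.45 s = 7.9908 min ≈ 7.99 min.

7.99 min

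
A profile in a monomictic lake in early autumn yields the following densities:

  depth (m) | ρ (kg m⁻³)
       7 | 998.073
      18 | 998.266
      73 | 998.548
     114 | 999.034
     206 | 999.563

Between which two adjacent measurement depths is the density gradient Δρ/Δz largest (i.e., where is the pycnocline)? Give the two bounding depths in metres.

Compute the density gradient over each adjacent pair:
  7–18 m: Δρ/Δz = 0.193/11 = 0.018 kg m⁻⁴
  18–73 m: Δρ/Δz = 0.282/55 = 5.1 × 10⁻³ kg m⁻⁴
  73–114 m: Δρ/Δz = 0.486/41 = 0.012 kg m⁻⁴
  114–206 m: Δρ/Δz = 0.529/92 = 5.7 × 10⁻³ kg m⁻⁴
The largest gradient is in the 7–18 m interval — the pycnocline.

7–18 m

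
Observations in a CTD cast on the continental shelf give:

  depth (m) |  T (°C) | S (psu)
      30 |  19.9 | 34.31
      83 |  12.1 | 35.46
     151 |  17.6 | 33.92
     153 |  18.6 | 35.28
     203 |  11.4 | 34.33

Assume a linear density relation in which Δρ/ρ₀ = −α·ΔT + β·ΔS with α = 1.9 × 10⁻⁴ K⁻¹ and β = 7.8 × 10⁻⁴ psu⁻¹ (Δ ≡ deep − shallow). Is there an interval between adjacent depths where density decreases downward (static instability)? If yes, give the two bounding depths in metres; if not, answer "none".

83–151 m

Evaluate Δρ/ρ₀ = −αΔT + βΔS across each adjacent pair:
  30–83 m: −αΔT+βΔS = −(1.9 × 10⁻⁴)(-7.8)+(7.8 × 10⁻⁴)(+1.15) = 2.4 × 10⁻³ → stable
  83–151 m: −αΔT+βΔS = −(1.9 × 10⁻⁴)(+5.5)+(7.8 × 10⁻⁴)(-1.54) = -2.2 × 10⁻³ → UNSTABLE
  151–153 m: −αΔT+βΔS = −(1.9 × 10⁻⁴)(+1.0)+(7.8 × 10⁻⁴)(+1.36) = 8.7 × 10⁻⁴ → stable
  153–203 m: −αΔT+βΔS = −(1.9 × 10⁻⁴)(-7.2)+(7.8 × 10⁻⁴)(-0.95) = 6.3 × 10⁻⁴ → stable
The 83–151 m interval has Δρ < 0: lighter water underlies denser water.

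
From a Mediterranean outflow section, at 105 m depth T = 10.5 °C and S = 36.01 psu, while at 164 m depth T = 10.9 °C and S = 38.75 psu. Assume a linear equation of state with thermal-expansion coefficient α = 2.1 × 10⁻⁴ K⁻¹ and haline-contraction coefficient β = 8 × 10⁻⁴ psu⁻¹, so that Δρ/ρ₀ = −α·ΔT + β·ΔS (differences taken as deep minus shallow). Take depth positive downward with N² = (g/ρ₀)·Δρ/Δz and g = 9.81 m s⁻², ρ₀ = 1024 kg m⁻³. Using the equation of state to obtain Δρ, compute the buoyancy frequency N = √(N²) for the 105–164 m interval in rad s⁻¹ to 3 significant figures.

0.0187 rad s⁻¹

ΔT = +0.4 K, ΔS = +2.74 psu (deep − shallow).
Δρ/ρ₀ = −αΔT + βΔS = -8.40 × 10⁻⁵ + 2.192 × 10⁻³ = 2.108 × 10⁻³, so Δρ ≈ 2.159 kg m⁻³.
N² = (g/ρ₀)·Δρ/Δz = g·(Δρ/ρ₀)/Δz = 9.81 × 2.108 × 10⁻³ / 59 = 3.5050 × 10⁻⁴ s⁻².
N = √(3.5050 × 10⁻⁴) = 0.018722 rad s⁻¹ ≈ 0.0187 rad s⁻¹.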